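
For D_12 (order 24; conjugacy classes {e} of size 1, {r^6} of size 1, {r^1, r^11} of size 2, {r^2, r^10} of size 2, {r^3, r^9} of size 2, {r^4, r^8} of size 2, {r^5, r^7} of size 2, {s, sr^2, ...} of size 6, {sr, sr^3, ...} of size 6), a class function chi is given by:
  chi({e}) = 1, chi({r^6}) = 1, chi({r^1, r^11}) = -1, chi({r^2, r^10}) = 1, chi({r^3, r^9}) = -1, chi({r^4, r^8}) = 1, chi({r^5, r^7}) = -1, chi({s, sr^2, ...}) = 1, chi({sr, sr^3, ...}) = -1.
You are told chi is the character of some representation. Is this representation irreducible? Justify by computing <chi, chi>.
Irreducible: <chi, chi> = 1.

<chi, chi> = (1/|G|) sum_C |C| * |chi(C)|^2 = (1/24)[1*|1|^2 + 1*|1|^2 + 2*|-1|^2 + 2*|1|^2 + 2*|-1|^2 + 2*|1|^2 + 2*|-1|^2 + 6*|1|^2 + 6*|-1|^2]
  = (1/24)[(1) + (1) + (2) + (2) + (2) + (2) + (2) + (6) + (6)] = 24/24 = 1.
A character is irreducible iff <chi, chi> = 1, so this representation is irreducible.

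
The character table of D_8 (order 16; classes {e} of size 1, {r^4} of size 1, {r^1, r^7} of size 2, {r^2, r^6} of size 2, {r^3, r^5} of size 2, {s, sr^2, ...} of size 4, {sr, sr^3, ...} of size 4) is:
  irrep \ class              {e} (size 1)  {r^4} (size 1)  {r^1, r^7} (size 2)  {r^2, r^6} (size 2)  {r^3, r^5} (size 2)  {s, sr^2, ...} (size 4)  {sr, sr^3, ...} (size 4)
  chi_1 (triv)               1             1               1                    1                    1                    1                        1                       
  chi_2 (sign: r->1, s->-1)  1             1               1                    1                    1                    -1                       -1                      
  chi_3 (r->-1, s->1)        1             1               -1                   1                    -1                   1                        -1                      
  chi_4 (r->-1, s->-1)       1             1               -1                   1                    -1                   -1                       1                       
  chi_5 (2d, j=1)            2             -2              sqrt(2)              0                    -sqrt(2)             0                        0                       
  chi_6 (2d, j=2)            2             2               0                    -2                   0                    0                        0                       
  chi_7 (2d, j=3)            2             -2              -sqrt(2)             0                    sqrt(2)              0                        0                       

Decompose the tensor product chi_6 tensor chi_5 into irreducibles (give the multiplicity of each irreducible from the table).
chi_6 tensor chi_5 = chi_5 + chi_7 (all other irreducibles have multiplicity 0).

Proof sketch: The character of a tensor product is the pointwise product (chi_6 * chi_5)(C) = chi_6(C) * chi_5(C):
  {e}: (2)*(2), {r^4}: (2)*(-2), {r^1, r^7}: (0)*(sqrt(2)), {r^2, r^6}: (-2)*(0), {r^3, r^5}: (0)*(-sqrt(2)), {s, sr^2, ...}: (0)*(0), {sr, sr^3, ...}: (0)*(0)
so (chi_6 * chi_5) takes values
  {e} -> 4, {r^4} -> -4, {r^1, r^7} -> 0, {r^2, r^6} -> 0, {r^3, r^5} -> 0, {s, sr^2, ...} -> 0, {sr, sr^3, ...} -> 0.
Now take the inner product of this character with each irreducible chi from the table, <chi_6*chi_5, chi> = (1/16) sum_C |C| (chi_6*chi_5)(C) conj(chi(C)):
  <chi_6*chi_5, chi_1> = (1/16)[1*(4)*conj(1) + 1*(-4)*conj(1) + 2*(0)*conj(1) + 2*(0)*conj(1) + 2*(0)*conj(1) + 4*(0)*conj(1) + 4*(0)*conj(1)]
      = (1/16)[(4) + (-4) + (0) + (0) + (0) + (0) + (0)] = 0/16 = 0
  <chi_6*chi_5, chi_2> = (1/16)[1*(4)*conj(1) + 1*(-4)*conj(1) + 2*(0)*conj(1) + 2*(0)*conj(1) + 2*(0)*conj(1) + 4*(0)*conj(-1) + 4*(0)*conj(-1)]
      = (1/16)[(4) + (-4) + (0) + (0) + (0) + (0) + (0)] = 0/16 = 0
  <chi_6*chi_5, chi_3> = (1/16)[1*(4)*conj(1) + 1*(-4)*conj(1) + 2*(0)*conj(-1) + 2*(0)*conj(1) + 2*(0)*conj(-1) + 4*(0)*conj(1) + 4*(0)*conj(-1)]
      = (1/16)[(4) + (-4) + (0) + (0) + (0) + (0) + (0)] = 0/16 = 0
  <chi_6*chi_5, chi_4> = (1/16)[1*(4)*conj(1) + 1*(-4)*conj(1) + 2*(0)*conj(-1) + 2*(0)*conj(1) + 2*(0)*conj(-1) + 4*(0)*conj(-1) + 4*(0)*conj(1)]
      = (1/16)[(4) + (-4) + (0) + (0) + (0) + (0) + (0)] = 0/16 = 0
  <chi_6*chi_5, chi_5> = (1/16)[1*(4)*conj(2) + 1*(-4)*conj(-2) + 2*(0)*conj(sqrt(2)) + 2*(0)*conj(0) + 2*(0)*conj(-sqrt(2)) + 4*(0)*conj(0) + 4*(0)*conj(0)]
      = (1/16)[(8) + (8) + (0) + (0) + (0) + (0) + (0)] = 16/16 = 1
  <chi_6*chi_5, chi_6> = (1/16)[1*(4)*conj(2) + 1*(-4)*conj(2) + 2*(0)*conj(0) + 2*(0)*conj(-2) + 2*(0)*conj(0) + 4*(0)*conj(0) + 4*(0)*conj(0)]
      = (1/16)[(8) + (-8) + (0) + (0) + (0) + (0) + (0)] = 0/16 = 0
  <chi_6*chi_5, chi_7> = (1/16)[1*(4)*conj(2) + 1*(-4)*conj(-2) + 2*(0)*conj(-sqrt(2)) + 2*(0)*conj(0) + 2*(0)*conj(sqrt(2)) + 4*(0)*conj(0) + 4*(0)*conj(0)]
      = (1/16)[(8) + (8) + (0) + (0) + (0) + (0) + (0)] = 16/16 = 1
Hence the multiplicities are chi_5: 1, chi_7: 1. Dimension check: dim(chi_6)*dim(chi_5) = 2*2 = 4 and sum (mult * dim) = 1*2 + 1*2 = 4.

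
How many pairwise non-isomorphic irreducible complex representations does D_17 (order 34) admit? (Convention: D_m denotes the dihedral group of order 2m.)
10

Justification: The number of irreducible complex representations of a finite group equals its number of conjugacy classes. D_17 has 10 conjugacy classes ((n+3)/2 for n odd), so D_17 (order 34) has exactly 10 irreducible complex representations.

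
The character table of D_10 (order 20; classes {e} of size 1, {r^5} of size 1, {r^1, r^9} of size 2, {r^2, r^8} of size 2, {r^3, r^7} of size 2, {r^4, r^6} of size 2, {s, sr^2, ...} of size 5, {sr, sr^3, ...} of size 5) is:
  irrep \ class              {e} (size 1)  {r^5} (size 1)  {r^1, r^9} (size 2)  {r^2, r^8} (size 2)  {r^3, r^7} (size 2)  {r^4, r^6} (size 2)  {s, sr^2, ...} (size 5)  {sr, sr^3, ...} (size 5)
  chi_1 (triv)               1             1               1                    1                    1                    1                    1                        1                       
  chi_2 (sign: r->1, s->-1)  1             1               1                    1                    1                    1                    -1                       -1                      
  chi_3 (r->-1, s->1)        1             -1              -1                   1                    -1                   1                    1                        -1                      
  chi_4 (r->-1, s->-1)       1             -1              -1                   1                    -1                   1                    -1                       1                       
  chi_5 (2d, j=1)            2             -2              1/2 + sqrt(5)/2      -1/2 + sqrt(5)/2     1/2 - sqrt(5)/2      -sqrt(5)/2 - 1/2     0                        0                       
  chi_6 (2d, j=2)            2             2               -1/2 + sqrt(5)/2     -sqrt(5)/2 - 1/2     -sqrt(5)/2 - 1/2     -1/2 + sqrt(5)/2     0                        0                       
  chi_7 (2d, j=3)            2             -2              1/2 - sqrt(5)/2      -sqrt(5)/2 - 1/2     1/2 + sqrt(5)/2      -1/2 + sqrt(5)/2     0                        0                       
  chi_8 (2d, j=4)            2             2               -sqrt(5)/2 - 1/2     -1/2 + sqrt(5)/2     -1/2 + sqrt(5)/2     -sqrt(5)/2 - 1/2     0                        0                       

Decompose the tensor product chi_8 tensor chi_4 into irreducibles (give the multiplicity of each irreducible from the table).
chi_8 tensor chi_4 = chi_5 (all other irreducibles have multiplicity 0).

Working: The character of a tensor product is the pointwise product (chi_8 * chi_4)(C) = chi_8(C) * chi_4(C):
  {e}: (2)*(1), {r^5}: (2)*(-1), {r^1, r^9}: (-sqrt(5)/2 - 1/2)*(-1), {r^2, r^8}: (-1/2 + sqrt(5)/2)*(1), {r^3, r^7}: (-1/2 + sqrt(5)/2)*(-1), {r^4, r^6}: (-sqrt(5)/2 - 1/2)*(1), {s, sr^2, ...}: (0)*(-1), {sr, sr^3, ...}: (0)*(1)
so (chi_8 * chi_4) takes values
  {e} -> 2, {r^5} -> -2, {r^1, r^9} -> 1/2 + sqrt(5)/2, {r^2, r^8} -> -1/2 + sqrt(5)/2, {r^3, r^7} -> 1/2 - sqrt(5)/2, {r^4, r^6} -> -sqrt(5)/2 - 1/2, {s, sr^2, ...} -> 0, {sr, sr^3, ...} -> 0.
Now take the inner product of this character with each irreducible chi from the table, <chi_8*chi_4, chi> = (1/20) sum_C |C| (chi_8*chi_4)(C) conj(chi(C)):
  <chi_8*chi_4, chi_1> = (1/20)[1*(2)*conj(1) + 1*(-2)*conj(1) + 2*(1/2 + sqrt(5)/2)*conj(1) + 2*(-1/2 + sqrt(5)/2)*conj(1) + 2*(1/2 - sqrt(5)/2)*conj(1) + 2*(-sqrt(5)/2 - 1/2)*conj(1) + 5*(0)*conj(1) + 5*(0)*conj(1)]
      = (1/20)[(2) + (-2) + (1 + sqrt(5)) + (-1 + sqrt(5)) + (1 - sqrt(5)) + (-sqrt(5) - 1) + (0) + (0)] = 0/20 = 0
  <chi_8*chi_4, chi_2> = (1/20)[1*(2)*conj(1) + 1*(-2)*conj(1) + 2*(1/2 + sqrt(5)/2)*conj(1) + 2*(-1/2 + sqrt(5)/2)*conj(1) + 2*(1/2 - sqrt(5)/2)*conj(1) + 2*(-sqrt(5)/2 - 1/2)*conj(1) + 5*(0)*conj(-1) + 5*(0)*conj(-1)]
      = (1/20)[(2) + (-2) + (1 + sqrt(5)) + (-1 + sqrt(5)) + (1 - sqrt(5)) + (-sqrt(5) - 1) + (0) + (0)] = 0/20 = 0
  <chi_8*chi_4, chi_3> = (1/20)[1*(2)*conj(1) + 1*(-2)*conj(-1) + 2*(1/2 + sqrt(5)/2)*conj(-1) + 2*(-1/2 + sqrt(5)/2)*conj(1) + 2*(1/2 - sqrt(5)/2)*conj(-1) + 2*(-sqrt(5)/2 - 1/2)*conj(1) + 5*(0)*conj(1) + 5*(0)*conj(-1)]
      = (1/20)[(2) + (2) + (-sqrt(5) - 1) + (-1 + sqrt(5)) + (-1 + sqrt(5)) + (-sqrt(5) - 1) + (0) + (0)] = 0/20 = 0
  <chi_8*chi_4, chi_4> = (1/20)[1*(2)*conj(1) + 1*(-2)*conj(-1) + 2*(1/2 + sqrt(5)/2)*conj(-1) + 2*(-1/2 + sqrt(5)/2)*conj(1) + 2*(1/2 - sqrt(5)/2)*conj(-1) + 2*(-sqrt(5)/2 - 1/2)*conj(1) + 5*(0)*conj(-1) + 5*(0)*conj(1)]
      = (1/20)[(2) + (2) + (-sqrt(5) - 1) + (-1 + sqrt(5)) + (-1 + sqrt(5)) + (-sqrt(5) - 1) + (0) + (0)] = 0/20 = 0
  <chi_8*chi_4, chi_5> = (1/20)[1*(2)*conj(2) + 1*(-2)*conj(-2) + 2*(1/2 + sqrt(5)/2)*conj(1/2 + sqrt(5)/2) + 2*(-1/2 + sqrt(5)/2)*conj(-1/2 + sqrt(5)/2) + 2*(1/2 - sqrt(5)/2)*conj(1/2 - sqrt(5)/2) + 2*(-sqrt(5)/2 - 1/2)*conj(-sqrt(5)/2 - 1/2) + 5*(0)*conj(0) + 5*(0)*conj(0)]
      = (1/20)[(4) + (4) + (sqrt(5) + 3) + (3 - sqrt(5)) + (3 - sqrt(5)) + (sqrt(5) + 3) + (0) + (0)] = 20/20 = 1
  <chi_8*chi_4, chi_6> = (1/20)[1*(2)*conj(2) + 1*(-2)*conj(2) + 2*(1/2 + sqrt(5)/2)*conj(-1/2 + sqrt(5)/2) + 2*(-1/2 + sqrt(5)/2)*conj(-sqrt(5)/2 - 1/2) + 2*(1/2 - sqrt(5)/2)*conj(-sqrt(5)/2 - 1/2) + 2*(-sqrt(5)/2 - 1/2)*conj(-1/2 + sqrt(5)/2) + 5*(0)*conj(0) + 5*(0)*conj(0)]
      = (1/20)[(4) + (-4) + (2) + (-2) + (2) + (-2) + (0) + (0)] = 0/20 = 0
  <chi_8*chi_4, chi_7> = (1/20)[1*(2)*conj(2) + 1*(-2)*conj(-2) + 2*(1/2 + sqrt(5)/2)*conj(1/2 - sqrt(5)/2) + 2*(-1/2 + sqrt(5)/2)*conj(-sqrt(5)/2 - 1/2) + 2*(1/2 - sqrt(5)/2)*conj(1/2 + sqrt(5)/2) + 2*(-sqrt(5)/2 - 1/2)*conj(-1/2 + sqrt(5)/2) + 5*(0)*conj(0) + 5*(0)*conj(0)]
      = (1/20)[(4) + (4) + (-2) + (-2) + (-2) + (-2) + (0) + (0)] = 0/20 = 0
  <chi_8*chi_4, chi_8> = (1/20)[1*(2)*conj(2) + 1*(-2)*conj(2) + 2*(1/2 + sqrt(5)/2)*conj(-sqrt(5)/2 - 1/2) + 2*(-1/2 + sqrt(5)/2)*conj(-1/2 + sqrt(5)/2) + 2*(1/2 - sqrt(5)/2)*conj(-1/2 + sqrt(5)/2) + 2*(-sqrt(5)/2 - 1/2)*conj(-sqrt(5)/2 - 1/2) + 5*(0)*conj(0) + 5*(0)*conj(0)]
      = (1/20)[(4) + (-4) + (-3 - sqrt(5)) + (3 - sqrt(5)) + (-3 + sqrt(5)) + (sqrt(5) + 3) + (0) + (0)] = 0/20 = 0
Hence the multiplicities are chi_5: 1. Dimension check: dim(chi_8)*dim(chi_4) = 2*1 = 2 and sum (mult * dim) = 1*2 = 2.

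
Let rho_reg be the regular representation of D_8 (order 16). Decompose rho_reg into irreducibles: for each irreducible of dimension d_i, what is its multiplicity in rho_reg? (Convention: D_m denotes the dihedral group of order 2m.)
Each irreducible V_i of dimension d_i appears with multiplicity d_i, i.e. rho_reg = (direct sum over all irreducibles V_i) d_i V_i. The irreducible dimensions for D_8 are 1, 1, 1, 1, 2, 2, 2: 4 irreducibles of dimension 1, each with multiplicity 1; 3 irreducibles of dimension 2, each with multiplicity 2. Total dimension 4*1*1 + 3*2*2 = 16 = |G|.

General theorem: in the regular representation of a finite group G, each irreducible appears with multiplicity equal to its dimension. Check: dim(rho_reg) = sum d_i^2 = 1 + 1 + 1 + 1 + 4 + 4 + 4 = 16 = |G|.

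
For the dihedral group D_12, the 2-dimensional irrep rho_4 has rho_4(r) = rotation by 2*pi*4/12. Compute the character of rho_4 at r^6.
chi_{rho_4}(r^6) = 2*cos(2*pi*4*6/12) = 2

Argument: rho_4(r^6) is rotation by angle 2*pi*4*6/12, whose trace is 2*cos(2*pi*4*6/12) = 2.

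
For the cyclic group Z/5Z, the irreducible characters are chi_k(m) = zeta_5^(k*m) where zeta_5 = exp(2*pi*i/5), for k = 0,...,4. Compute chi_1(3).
chi_1(3) = zeta_5^3 = exp(-4*I*pi/5)

Reasoning: chi_1(3) = zeta_5^(1*3) = zeta_5^3. Since zeta_5^5 = 1, this equals zeta_5^3 = exp(2*pi*i*3/5) = exp(-4*I*pi/5).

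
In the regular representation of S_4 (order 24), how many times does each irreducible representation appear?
Each irreducible V_i of dimension d_i appears with multiplicity d_i, i.e. rho_reg = (direct sum over all irreducibles V_i) d_i V_i. The irreducible dimensions for S_4 are 1, 1, 2, 3, 3: 2 irreducibles of dimension 1, each with multiplicity 1; 1 irreducible of dimension 2, with multiplicity 2; 2 irreducibles of dimension 3, each with multiplicity 3. Total dimension 2*1*1 + 1*2*2 + 2*3*3 = 24 = |G|.

Working: General theorem: in the regular representation of a finite group G, each irreducible appears with multiplicity equal to its dimension. Check: dim(rho_reg) = sum d_i^2 = 1 + 1 + 4 + 9 + 9 = 24 = |G|.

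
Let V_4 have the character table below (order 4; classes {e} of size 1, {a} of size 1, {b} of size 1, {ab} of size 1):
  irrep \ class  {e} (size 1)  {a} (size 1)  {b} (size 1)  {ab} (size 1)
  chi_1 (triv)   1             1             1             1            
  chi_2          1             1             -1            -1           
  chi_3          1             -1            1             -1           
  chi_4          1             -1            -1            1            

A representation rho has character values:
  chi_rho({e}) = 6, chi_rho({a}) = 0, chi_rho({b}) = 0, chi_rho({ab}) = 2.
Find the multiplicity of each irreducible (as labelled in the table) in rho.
Multiplicities: chi_1: 2, chi_2: 1, chi_3: 1, chi_4: 2.

Working: Use <chi_rho, chi> = (1/|G|) sum_C |C| * chi_rho(C) * conj(chi(C)) with |G| = 4 for each irreducible chi in the table:
  <chi_rho, chi_1> = (1/4)[1*(6)*conj(1) + 1*(0)*conj(1) + 1*(0)*conj(1) + 1*(2)*conj(1)]
      = (1/4)[(6) + (0) + (0) + (2)] = 8/4 = 2
  <chi_rho, chi_2> = (1/4)[1*(6)*conj(1) + 1*(0)*conj(1) + 1*(0)*conj(-1) + 1*(2)*conj(-1)]
      = (1/4)[(6) + (0) + (0) + (-2)] = 4/4 = 1
  <chi_rho, chi_3> = (1/4)[1*(6)*conj(1) + 1*(0)*conj(-1) + 1*(0)*conj(1) + 1*(2)*conj(-1)]
      = (1/4)[(6) + (0) + (0) + (-2)] = 4/4 = 1
  <chi_rho, chi_4> = (1/4)[1*(6)*conj(1) + 1*(0)*conj(-1) + 1*(0)*conj(-1) + 1*(2)*conj(1)]
      = (1/4)[(6) + (0) + (0) + (2)] = 8/4 = 2
Dimension check: dim(rho) = sum (mult * dim) = 2*1 + 1*1 + 1*1 + 2*1 = 6 = chi_rho(e) = 6.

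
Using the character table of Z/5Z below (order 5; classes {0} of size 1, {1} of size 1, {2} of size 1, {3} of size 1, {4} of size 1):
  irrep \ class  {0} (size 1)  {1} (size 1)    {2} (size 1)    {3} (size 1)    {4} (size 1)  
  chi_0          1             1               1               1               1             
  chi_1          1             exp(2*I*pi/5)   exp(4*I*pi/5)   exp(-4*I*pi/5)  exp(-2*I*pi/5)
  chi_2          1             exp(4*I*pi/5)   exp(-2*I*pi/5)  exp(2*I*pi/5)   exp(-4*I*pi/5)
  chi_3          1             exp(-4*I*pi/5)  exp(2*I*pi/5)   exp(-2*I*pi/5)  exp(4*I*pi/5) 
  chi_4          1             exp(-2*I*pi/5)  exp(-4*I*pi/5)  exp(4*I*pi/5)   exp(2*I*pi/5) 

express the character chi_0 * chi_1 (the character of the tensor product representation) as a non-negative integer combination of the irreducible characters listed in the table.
chi_0 tensor chi_1 = chi_1 (all other irreducibles have multiplicity 0).

Explanation: The character of a tensor product is the pointwise product (chi_0 * chi_1)(C) = chi_0(C) * chi_1(C):
  {0}: (1)*(1), {1}: (1)*(exp(2*I*pi/5)), {2}: (1)*(exp(4*I*pi/5)), {3}: (1)*(exp(-4*I*pi/5)), {4}: (1)*(exp(-2*I*pi/5))
so (chi_0 * chi_1) takes values
  {0} -> 1, {1} -> exp(2*I*pi/5), {2} -> exp(4*I*pi/5), {3} -> exp(-4*I*pi/5), {4} -> exp(-2*I*pi/5).
Now take the inner product of this character with each irreducible chi from the table, <chi_0*chi_1, chi> = (1/5) sum_C |C| (chi_0*chi_1)(C) conj(chi(C)):
  <chi_0*chi_1, chi_0> = (1/5)[1*(1)*conj(1) + 1*(exp(2*I*pi/5))*conj(1) + 1*(exp(4*I*pi/5))*conj(1) + 1*(exp(-4*I*pi/5))*conj(1) + 1*(exp(-2*I*pi/5))*conj(1)]
      = (1/5)[(1) + (exp(2*I*pi/5)) + (exp(4*I*pi/5)) + (exp(-4*I*pi/5)) + (exp(-2*I*pi/5))] = 0/5 = 0
  <chi_0*chi_1, chi_1> = (1/5)[1*(1)*conj(1) + 1*(exp(2*I*pi/5))*conj(exp(2*I*pi/5)) + 1*(exp(4*I*pi/5))*conj(exp(4*I*pi/5)) + 1*(exp(-4*I*pi/5))*conj(exp(-4*I*pi/5)) + 1*(exp(-2*I*pi/5))*conj(exp(-2*I*pi/5))]
      = (1/5)[(1) + (1) + (1) + (1) + (1)] = 5/5 = 1
  <chi_0*chi_1, chi_2> = (1/5)[1*(1)*conj(1) + 1*(exp(2*I*pi/5))*conj(exp(4*I*pi/5)) + 1*(exp(4*I*pi/5))*conj(exp(-2*I*pi/5)) + 1*(exp(-4*I*pi/5))*conj(exp(2*I*pi/5)) + 1*(exp(-2*I*pi/5))*conj(exp(-4*I*pi/5))]
      = (1/5)[(1) + (exp(-2*I*pi/5)) + (exp(-4*I*pi/5)) + (exp(4*I*pi/5)) + (exp(2*I*pi/5))] = 0/5 = 0
  <chi_0*chi_1, chi_3> = (1/5)[1*(1)*conj(1) + 1*(exp(2*I*pi/5))*conj(exp(-4*I*pi/5)) + 1*(exp(4*I*pi/5))*conj(exp(2*I*pi/5)) + 1*(exp(-4*I*pi/5))*conj(exp(-2*I*pi/5)) + 1*(exp(-2*I*pi/5))*conj(exp(4*I*pi/5))]
      = (1/5)[(1) + (exp(-4*I*pi/5)) + (exp(2*I*pi/5)) + (exp(-2*I*pi/5)) + (exp(4*I*pi/5))] = 0/5 = 0
  <chi_0*chi_1, chi_4> = (1/5)[1*(1)*conj(1) + 1*(exp(2*I*pi/5))*conj(exp(-2*I*pi/5)) + 1*(exp(4*I*pi/5))*conj(exp(-4*I*pi/5)) + 1*(exp(-4*I*pi/5))*conj(exp(4*I*pi/5)) + 1*(exp(-2*I*pi/5))*conj(exp(2*I*pi/5))]
      = (1/5)[(1) + (exp(4*I*pi/5)) + (exp(-2*I*pi/5)) + (exp(2*I*pi/5)) + (exp(-4*I*pi/5))] = 0/5 = 0
(Exp terms are combined using exp(i*s)*conj(exp(i*t)) = exp(i*(s-t)), and sums of them are collapsed using the identity that for every m > 1 the m distinct m-th roots of unity sum to 0, e.g. 1 + exp(2*I*pi/3) + exp(-2*I*pi/3) = 0.)
Hence the multiplicities are chi_1: 1. Dimension check: dim(chi_0)*dim(chi_1) = 1*1 = 1 and sum (mult * dim) = 1*1 = 1.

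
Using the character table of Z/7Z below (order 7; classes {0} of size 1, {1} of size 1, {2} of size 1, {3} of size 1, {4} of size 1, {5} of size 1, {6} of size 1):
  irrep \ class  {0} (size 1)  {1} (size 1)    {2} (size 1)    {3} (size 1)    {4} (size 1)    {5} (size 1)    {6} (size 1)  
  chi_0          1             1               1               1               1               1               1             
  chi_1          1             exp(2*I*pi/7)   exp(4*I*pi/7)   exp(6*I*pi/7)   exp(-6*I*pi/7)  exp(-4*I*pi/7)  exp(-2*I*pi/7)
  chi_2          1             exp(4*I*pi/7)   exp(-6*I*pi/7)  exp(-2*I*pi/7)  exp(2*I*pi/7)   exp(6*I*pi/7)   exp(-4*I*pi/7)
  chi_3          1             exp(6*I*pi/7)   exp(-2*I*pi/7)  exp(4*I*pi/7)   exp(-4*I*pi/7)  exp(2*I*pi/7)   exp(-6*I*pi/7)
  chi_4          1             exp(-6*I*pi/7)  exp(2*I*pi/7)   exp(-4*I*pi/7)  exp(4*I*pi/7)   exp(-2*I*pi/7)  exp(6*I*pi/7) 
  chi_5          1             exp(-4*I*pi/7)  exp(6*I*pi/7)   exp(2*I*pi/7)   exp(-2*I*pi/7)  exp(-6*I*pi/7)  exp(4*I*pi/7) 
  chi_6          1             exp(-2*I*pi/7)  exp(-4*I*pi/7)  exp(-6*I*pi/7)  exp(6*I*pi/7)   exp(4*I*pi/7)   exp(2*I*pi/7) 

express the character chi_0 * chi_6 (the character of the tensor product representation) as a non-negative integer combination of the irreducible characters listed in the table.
chi_0 tensor chi_6 = chi_6 (all other irreducibles have multiplicity 0).

Solution. The character of a tensor product is the pointwise product (chi_0 * chi_6)(C) = chi_0(C) * chi_6(C):
  {0}: (1)*(1), {1}: (1)*(exp(-2*I*pi/7)), {2}: (1)*(exp(-4*I*pi/7)), {3}: (1)*(exp(-6*I*pi/7)), {4}: (1)*(exp(6*I*pi/7)), {5}: (1)*(exp(4*I*pi/7)), {6}: (1)*(exp(2*I*pi/7))
so (chi_0 * chi_6) takes values
  {0} -> 1, {1} -> exp(-2*I*pi/7), {2} -> exp(-4*I*pi/7), {3} -> exp(-6*I*pi/7), {4} -> exp(6*I*pi/7), {5} -> exp(4*I*pi/7), {6} -> exp(2*I*pi/7).
Now take the inner product of this character with each irreducible chi from the table, <chi_0*chi_6, chi> = (1/7) sum_C |C| (chi_0*chi_6)(C) conj(chi(C)):
  <chi_0*chi_6, chi_0> = (1/7)[1*(1)*conj(1) + 1*(exp(-2*I*pi/7))*conj(1) + 1*(exp(-4*I*pi/7))*conj(1) + 1*(exp(-6*I*pi/7))*conj(1) + 1*(exp(6*I*pi/7))*conj(1) + 1*(exp(4*I*pi/7))*conj(1) + 1*(exp(2*I*pi/7))*conj(1)]
      = (1/7)[(1) + (exp(-2*I*pi/7)) + (exp(-4*I*pi/7)) + (exp(-6*I*pi/7)) + (exp(6*I*pi/7)) + (exp(4*I*pi/7)) + (exp(2*I*pi/7))] = 0/7 = 0
  <chi_0*chi_6, chi_1> = (1/7)[1*(1)*conj(1) + 1*(exp(-2*I*pi/7))*conj(exp(2*I*pi/7)) + 1*(exp(-4*I*pi/7))*conj(exp(4*I*pi/7)) + 1*(exp(-6*I*pi/7))*conj(exp(6*I*pi/7)) + 1*(exp(6*I*pi/7))*conj(exp(-6*I*pi/7)) + 1*(exp(4*I*pi/7))*conj(exp(-4*I*pi/7)) + 1*(exp(2*I*pi/7))*conj(exp(-2*I*pi/7))]
      = (1/7)[(1) + (exp(-4*I*pi/7)) + (exp(6*I*pi/7)) + (exp(2*I*pi/7)) + (exp(-2*I*pi/7)) + (exp(-6*I*pi/7)) + (exp(4*I*pi/7))] = 0/7 = 0
  <chi_0*chi_6, chi_2> = (1/7)[1*(1)*conj(1) + 1*(exp(-2*I*pi/7))*conj(exp(4*I*pi/7)) + 1*(exp(-4*I*pi/7))*conj(exp(-6*I*pi/7)) + 1*(exp(-6*I*pi/7))*conj(exp(-2*I*pi/7)) + 1*(exp(6*I*pi/7))*conj(exp(2*I*pi/7)) + 1*(exp(4*I*pi/7))*conj(exp(6*I*pi/7)) + 1*(exp(2*I*pi/7))*conj(exp(-4*I*pi/7))]
      = (1/7)[(1) + (exp(-6*I*pi/7)) + (exp(2*I*pi/7)) + (exp(-4*I*pi/7)) + (exp(4*I*pi/7)) + (exp(-2*I*pi/7)) + (exp(6*I*pi/7))] = 0/7 = 0
  <chi_0*chi_6, chi_3> = (1/7)[1*(1)*conj(1) + 1*(exp(-2*I*pi/7))*conj(exp(6*I*pi/7)) + 1*(exp(-4*I*pi/7))*conj(exp(-2*I*pi/7)) + 1*(exp(-6*I*pi/7))*conj(exp(4*I*pi/7)) + 1*(exp(6*I*pi/7))*conj(exp(-4*I*pi/7)) + 1*(exp(4*I*pi/7))*conj(exp(2*I*pi/7)) + 1*(exp(2*I*pi/7))*conj(exp(-6*I*pi/7))]
      = (1/7)[(1) + (exp(6*I*pi/7)) + (exp(-2*I*pi/7)) + (exp(4*I*pi/7)) + (exp(-4*I*pi/7)) + (exp(2*I*pi/7)) + (exp(-6*I*pi/7))] = 0/7 = 0
  <chi_0*chi_6, chi_4> = (1/7)[1*(1)*conj(1) + 1*(exp(-2*I*pi/7))*conj(exp(-6*I*pi/7)) + 1*(exp(-4*I*pi/7))*conj(exp(2*I*pi/7)) + 1*(exp(-6*I*pi/7))*conj(exp(-4*I*pi/7)) + 1*(exp(6*I*pi/7))*conj(exp(4*I*pi/7)) + 1*(exp(4*I*pi/7))*conj(exp(-2*I*pi/7)) + 1*(exp(2*I*pi/7))*conj(exp(6*I*pi/7))]
      = (1/7)[(1) + (exp(4*I*pi/7)) + (exp(-6*I*pi/7)) + (exp(-2*I*pi/7)) + (exp(2*I*pi/7)) + (exp(6*I*pi/7)) + (exp(-4*I*pi/7))] = 0/7 = 0
  <chi_0*chi_6, chi_5> = (1/7)[1*(1)*conj(1) + 1*(exp(-2*I*pi/7))*conj(exp(-4*I*pi/7)) + 1*(exp(-4*I*pi/7))*conj(exp(6*I*pi/7)) + 1*(exp(-6*I*pi/7))*conj(exp(2*I*pi/7)) + 1*(exp(6*I*pi/7))*conj(exp(-2*I*pi/7)) + 1*(exp(4*I*pi/7))*conj(exp(-6*I*pi/7)) + 1*(exp(2*I*pi/7))*conj(exp(4*I*pi/7))]
      = (1/7)[(1) + (exp(2*I*pi/7)) + (exp(4*I*pi/7)) + (exp(6*I*pi/7)) + (exp(-6*I*pi/7)) + (exp(-4*I*pi/7)) + (exp(-2*I*pi/7))] = 0/7 = 0
  <chi_0*chi_6, chi_6> = (1/7)[1*(1)*conj(1) + 1*(exp(-2*I*pi/7))*conj(exp(-2*I*pi/7)) + 1*(exp(-4*I*pi/7))*conj(exp(-4*I*pi/7)) + 1*(exp(-6*I*pi/7))*conj(exp(-6*I*pi/7)) + 1*(exp(6*I*pi/7))*conj(exp(6*I*pi/7)) + 1*(exp(4*I*pi/7))*conj(exp(4*I*pi/7)) + 1*(exp(2*I*pi/7))*conj(exp(2*I*pi/7))]
      = (1/7)[(1) + (1) + (1) + (1) + (1) + (1) + (1)] = 7/7 = 1
(Exp terms are combined using exp(i*s)*conj(exp(i*t)) = exp(i*(s-t)), and sums of them are collapsed using the identity that for every m > 1 the m distinct m-th roots of unity sum to 0, e.g. 1 + exp(2*I*pi/3) + exp(-2*I*pi/3) = 0.)
Hence the multiplicities are chi_6: 1. Dimension check: dim(chi_0)*dim(chi_6) = 1*1 = 1 and sum (mult * dim) = 1*1 = 1.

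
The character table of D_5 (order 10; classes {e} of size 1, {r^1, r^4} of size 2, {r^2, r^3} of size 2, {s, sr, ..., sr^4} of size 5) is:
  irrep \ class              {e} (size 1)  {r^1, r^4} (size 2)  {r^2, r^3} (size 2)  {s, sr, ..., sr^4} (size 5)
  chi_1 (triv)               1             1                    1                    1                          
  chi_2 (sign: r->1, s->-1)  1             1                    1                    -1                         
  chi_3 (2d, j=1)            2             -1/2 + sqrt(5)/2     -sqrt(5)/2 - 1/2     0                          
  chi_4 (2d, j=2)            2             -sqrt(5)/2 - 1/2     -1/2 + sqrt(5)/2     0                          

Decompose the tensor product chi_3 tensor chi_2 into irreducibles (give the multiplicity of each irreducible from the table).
chi_3 tensor chi_2 = chi_3 (all other irreducibles have multiplicity 0).

Derivation: The character of a tensor product is the pointwise product (chi_3 * chi_2)(C) = chi_3(C) * chi_2(C):
  {e}: (2)*(1), {r^1, r^4}: (-1/2 + sqrt(5)/2)*(1), {r^2, r^3}: (-sqrt(5)/2 - 1/2)*(1), {s, sr, ..., sr^4}: (0)*(-1)
so (chi_3 * chi_2) takes values
  {e} -> 2, {r^1, r^4} -> -1/2 + sqrt(5)/2, {r^2, r^3} -> -sqrt(5)/2 - 1/2, {s, sr, ..., sr^4} -> 0.
Now take the inner product of this character with each irreducible chi from the table, <chi_3*chi_2, chi> = (1/10) sum_C |C| (chi_3*chi_2)(C) conj(chi(C)):
  <chi_3*chi_2, chi_1> = (1/10)[1*(2)*conj(1) + 2*(-1/2 + sqrt(5)/2)*conj(1) + 2*(-sqrt(5)/2 - 1/2)*conj(1) + 5*(0)*conj(1)]
      = (1/10)[(2) + (-1 + sqrt(5)) + (-sqrt(5) - 1) + (0)] = 0/10 = 0
  <chi_3*chi_2, chi_2> = (1/10)[1*(2)*conj(1) + 2*(-1/2 + sqrt(5)/2)*conj(1) + 2*(-sqrt(5)/2 - 1/2)*conj(1) + 5*(0)*conj(-1)]
      = (1/10)[(2) + (-1 + sqrt(5)) + (-sqrt(5) - 1) + (0)] = 0/10 = 0
  <chi_3*chi_2, chi_3> = (1/10)[1*(2)*conj(2) + 2*(-1/2 + sqrt(5)/2)*conj(-1/2 + sqrt(5)/2) + 2*(-sqrt(5)/2 - 1/2)*conj(-sqrt(5)/2 - 1/2) + 5*(0)*conj(0)]
      = (1/10)[(4) + (3 - sqrt(5)) + (sqrt(5) + 3) + (0)] = 10/10 = 1
  <chi_3*chi_2, chi_4> = (1/10)[1*(2)*conj(2) + 2*(-1/2 + sqrt(5)/2)*conj(-sqrt(5)/2 - 1/2) + 2*(-sqrt(5)/2 - 1/2)*conj(-1/2 + sqrt(5)/2) + 5*(0)*conj(0)]
      = (1/10)[(4) + (-2) + (-2) + (0)] = 0/10 = 0
Hence the multiplicities are chi_3: 1. Dimension check: dim(chi_3)*dim(chi_2) = 2*1 = 2 and sum (mult * dim) = 1*2 = 2.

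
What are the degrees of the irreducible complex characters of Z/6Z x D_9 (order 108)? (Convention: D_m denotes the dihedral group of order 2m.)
Dimensions: 1, 1, 1, 1, 1, 1, 1, 1, 1, 1, 1, 1, 2, 2, 2, 2, 2, 2, 2, 2, 2, 2, 2, 2, 2, 2, 2, 2, 2, 2, 2, 2, 2, 2, 2, 2

Solution. There are 36 irreducibles (= number of conjugacy classes). Their dimensions d_i satisfy sum d_i^2 = |G| = 108: 1 + 1 + 1 + 1 + 1 + 1 + 1 + 1 + 1 + 1 + 1 + 1 + 4 + 4 + 4 + 4 + 4 + 4 + 4 + 4 + 4 + 4 + 4 + 4 + 4 + 4 + 4 + 4 + 4 + 4 + 4 + 4 + 4 + 4 + 4 + 4 = 108. (For the product with Z/6Z: each of the 6 1-dim characters of Z/6Z tensors with each irrep of D_9, giving 6 copies of each D_9-dimension.)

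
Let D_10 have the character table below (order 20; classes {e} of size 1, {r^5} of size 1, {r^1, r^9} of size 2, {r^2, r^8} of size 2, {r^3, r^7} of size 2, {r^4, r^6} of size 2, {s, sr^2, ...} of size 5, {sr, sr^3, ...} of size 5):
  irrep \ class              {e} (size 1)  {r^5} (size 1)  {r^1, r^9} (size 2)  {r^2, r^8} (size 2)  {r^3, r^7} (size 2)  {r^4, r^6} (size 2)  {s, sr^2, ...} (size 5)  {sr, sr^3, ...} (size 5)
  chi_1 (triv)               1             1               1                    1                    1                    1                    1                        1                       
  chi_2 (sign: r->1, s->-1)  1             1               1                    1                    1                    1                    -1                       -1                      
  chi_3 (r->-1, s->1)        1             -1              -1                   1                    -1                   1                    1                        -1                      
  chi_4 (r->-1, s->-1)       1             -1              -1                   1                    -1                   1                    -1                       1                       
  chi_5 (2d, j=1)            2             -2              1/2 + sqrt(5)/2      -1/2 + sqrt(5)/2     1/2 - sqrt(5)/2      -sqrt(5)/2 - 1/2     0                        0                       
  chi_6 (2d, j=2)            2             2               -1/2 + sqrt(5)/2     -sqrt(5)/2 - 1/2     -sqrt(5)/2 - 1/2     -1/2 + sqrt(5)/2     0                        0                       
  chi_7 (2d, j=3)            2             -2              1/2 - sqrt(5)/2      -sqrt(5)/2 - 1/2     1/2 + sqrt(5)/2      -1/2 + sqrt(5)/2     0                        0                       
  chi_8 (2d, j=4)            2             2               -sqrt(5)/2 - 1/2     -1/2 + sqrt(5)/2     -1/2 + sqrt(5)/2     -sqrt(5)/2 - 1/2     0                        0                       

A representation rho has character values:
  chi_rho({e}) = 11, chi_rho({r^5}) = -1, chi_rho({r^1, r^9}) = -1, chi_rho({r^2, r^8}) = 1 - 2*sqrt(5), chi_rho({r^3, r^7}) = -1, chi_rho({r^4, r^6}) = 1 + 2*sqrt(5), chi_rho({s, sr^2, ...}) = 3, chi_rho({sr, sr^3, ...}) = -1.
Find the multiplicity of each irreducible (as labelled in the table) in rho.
Multiplicities: chi_1: 1, chi_2: 0, chi_3: 2, chi_4: 0, chi_5: 0, chi_6: 2, chi_7: 2, chi_8: 0.

Proof sketch: Use <chi_rho, chi> = (1/|G|) sum_C |C| * chi_rho(C) * conj(chi(C)) with |G| = 20 for each irreducible chi in the table:
  <chi_rho, chi_1> = (1/20)[1*(11)*conj(1) + 1*(-1)*conj(1) + 2*(-1)*conj(1) + 2*(1 - 2*sqrt(5))*conj(1) + 2*(-1)*conj(1) + 2*(1 + 2*sqrt(5))*conj(1) + 5*(3)*conj(1) + 5*(-1)*conj(1)]
      = (1/20)[(11) + (-1) + (-2) + (2 - 4*sqrt(5)) + (-2) + (2 + 4*sqrt(5)) + (15) + (-5)] = 20/20 = 1
  <chi_rho, chi_2> = (1/20)[1*(11)*conj(1) + 1*(-1)*conj(1) + 2*(-1)*conj(1) + 2*(1 - 2*sqrt(5))*conj(1) + 2*(-1)*conj(1) + 2*(1 + 2*sqrt(5))*conj(1) + 5*(3)*conj(-1) + 5*(-1)*conj(-1)]
      = (1/20)[(11) + (-1) + (-2) + (2 - 4*sqrt(5)) + (-2) + (2 + 4*sqrt(5)) + (-15) + (5)] = 0/20 = 0
  <chi_rho, chi_3> = (1/20)[1*(11)*conj(1) + 1*(-1)*conj(-1) + 2*(-1)*conj(-1) + 2*(1 - 2*sqrt(5))*conj(1) + 2*(-1)*conj(-1) + 2*(1 + 2*sqrt(5))*conj(1) + 5*(3)*conj(1) + 5*(-1)*conj(-1)]
      = (1/20)[(11) + (1) + (2) + (2 - 4*sqrt(5)) + (2) + (2 + 4*sqrt(5)) + (15) + (5)] = 40/20 = 2
  <chi_rho, chi_4> = (1/20)[1*(11)*conj(1) + 1*(-1)*conj(-1) + 2*(-1)*conj(-1) + 2*(1 - 2*sqrt(5))*conj(1) + 2*(-1)*conj(-1) + 2*(1 + 2*sqrt(5))*conj(1) + 5*(3)*conj(-1) + 5*(-1)*conj(1)]
      = (1/20)[(11) + (1) + (2) + (2 - 4*sqrt(5)) + (2) + (2 + 4*sqrt(5)) + (-15) + (-5)] = 0/20 = 0
  <chi_rho, chi_5> = (1/20)[1*(11)*conj(2) + 1*(-1)*conj(-2) + 2*(-1)*conj(1/2 + sqrt(5)/2) + 2*(1 - 2*sqrt(5))*conj(-1/2 + sqrt(5)/2) + 2*(-1)*conj(1/2 - sqrt(5)/2) + 2*(1 + 2*sqrt(5))*conj(-sqrt(5)/2 - 1/2) + 5*(3)*conj(0) + 5*(-1)*conj(0)]
      = (1/20)[(22) + (2) + (-sqrt(5) - 1) + (-11 + 3*sqrt(5)) + (-1 + sqrt(5)) + (-11 - 3*sqrt(5)) + (0) + (0)] = 0/20 = 0
  <chi_rho, chi_6> = (1/20)[1*(11)*conj(2) + 1*(-1)*conj(2) + 2*(-1)*conj(-1/2 + sqrt(5)/2) + 2*(1 - 2*sqrt(5))*conj(-sqrt(5)/2 - 1/2) + 2*(-1)*conj(-sqrt(5)/2 - 1/2) + 2*(1 + 2*sqrt(5))*conj(-1/2 + sqrt(5)/2) + 5*(3)*conj(0) + 5*(-1)*conj(0)]
      = (1/20)[(22) + (-2) + (1 - sqrt(5)) + (sqrt(5) + 9) + (1 + sqrt(5)) + (9 - sqrt(5)) + (0) + (0)] = 40/20 = 2
  <chi_rho, chi_7> = (1/20)[1*(11)*conj(2) + 1*(-1)*conj(-2) + 2*(-1)*conj(1/2 - sqrt(5)/2) + 2*(1 - 2*sqrt(5))*conj(-sqrt(5)/2 - 1/2) + 2*(-1)*conj(1/2 + sqrt(5)/2) + 2*(1 + 2*sqrt(5))*conj(-1/2 + sqrt(5)/2) + 5*(3)*conj(0) + 5*(-1)*conj(0)]
      = (1/20)[(22) + (2) + (-1 + sqrt(5)) + (sqrt(5) + 9) + (-sqrt(5) - 1) + (9 - sqrt(5)) + (0) + (0)] = 40/20 = 2
  <chi_rho, chi_8> = (1/20)[1*(11)*conj(2) + 1*(-1)*conj(2) + 2*(-1)*conj(-sqrt(5)/2 - 1/2) + 2*(1 - 2*sqrt(5))*conj(-1/2 + sqrt(5)/2) + 2*(-1)*conj(-1/2 + sqrt(5)/2) + 2*(1 + 2*sqrt(5))*conj(-sqrt(5)/2 - 1/2) + 5*(3)*conj(0) + 5*(-1)*conj(0)]
      = (1/20)[(22) + (-2) + (1 + sqrt(5)) + (-11 + 3*sqrt(5)) + (1 - sqrt(5)) + (-11 - 3*sqrt(5)) + (0) + (0)] = 0/20 = 0
Dimension check: dim(rho) = sum (mult * dim) = 1*1 + 0*1 + 2*1 + 0*1 + 0*2 + 2*2 + 2*2 + 0*2 = 11 = chi_rho(e) = 11.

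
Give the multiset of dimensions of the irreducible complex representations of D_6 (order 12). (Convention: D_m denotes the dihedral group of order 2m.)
Dimensions: 1, 1, 1, 1, 2, 2

There are 6 irreducibles (= number of conjugacy classes). Their dimensions d_i satisfy sum d_i^2 = |G| = 12: 1 + 1 + 1 + 1 + 4 + 4 = 12.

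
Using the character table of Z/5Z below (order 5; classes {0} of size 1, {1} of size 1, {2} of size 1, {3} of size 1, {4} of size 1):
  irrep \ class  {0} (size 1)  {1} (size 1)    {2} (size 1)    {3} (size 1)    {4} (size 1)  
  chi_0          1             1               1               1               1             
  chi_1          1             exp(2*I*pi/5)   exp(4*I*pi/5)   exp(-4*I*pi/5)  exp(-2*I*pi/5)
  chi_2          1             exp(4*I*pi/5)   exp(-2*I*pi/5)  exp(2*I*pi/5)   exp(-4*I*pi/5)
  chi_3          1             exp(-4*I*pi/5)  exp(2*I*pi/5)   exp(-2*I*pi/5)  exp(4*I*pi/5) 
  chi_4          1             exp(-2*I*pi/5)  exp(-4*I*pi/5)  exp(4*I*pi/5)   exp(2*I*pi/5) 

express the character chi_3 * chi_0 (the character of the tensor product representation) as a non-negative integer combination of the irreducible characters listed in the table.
chi_3 tensor chi_0 = chi_3 (all other irreducibles have multiplicity 0).

Explanation: The character of a tensor product is the pointwise product (chi_3 * chi_0)(C) = chi_3(C) * chi_0(C):
  {0}: (1)*(1), {1}: (exp(-4*I*pi/5))*(1), {2}: (exp(2*I*pi/5))*(1), {3}: (exp(-2*I*pi/5))*(1), {4}: (exp(4*I*pi/5))*(1)
so (chi_3 * chi_0) takes values
  {0} -> 1, {1} -> exp(-4*I*pi/5), {2} -> exp(2*I*pi/5), {3} -> exp(-2*I*pi/5), {4} -> exp(4*I*pi/5).
Now take the inner product of this character with each irreducible chi from the table, <chi_3*chi_0, chi> = (1/5) sum_C |C| (chi_3*chi_0)(C) conj(chi(C)):
  <chi_3*chi_0, chi_0> = (1/5)[1*(1)*conj(1) + 1*(exp(-4*I*pi/5))*conj(1) + 1*(exp(2*I*pi/5))*conj(1) + 1*(exp(-2*I*pi/5))*conj(1) + 1*(exp(4*I*pi/5))*conj(1)]
      = (1/5)[(1) + (exp(-4*I*pi/5)) + (exp(2*I*pi/5)) + (exp(-2*I*pi/5)) + (exp(4*I*pi/5))] = 0/5 = 0
  <chi_3*chi_0, chi_1> = (1/5)[1*(1)*conj(1) + 1*(exp(-4*I*pi/5))*conj(exp(2*I*pi/5)) + 1*(exp(2*I*pi/5))*conj(exp(4*I*pi/5)) + 1*(exp(-2*I*pi/5))*conj(exp(-4*I*pi/5)) + 1*(exp(4*I*pi/5))*conj(exp(-2*I*pi/5))]
      = (1/5)[(1) + (exp(4*I*pi/5)) + (exp(-2*I*pi/5)) + (exp(2*I*pi/5)) + (exp(-4*I*pi/5))] = 0/5 = 0
  <chi_3*chi_0, chi_2> = (1/5)[1*(1)*conj(1) + 1*(exp(-4*I*pi/5))*conj(exp(4*I*pi/5)) + 1*(exp(2*I*pi/5))*conj(exp(-2*I*pi/5)) + 1*(exp(-2*I*pi/5))*conj(exp(2*I*pi/5)) + 1*(exp(4*I*pi/5))*conj(exp(-4*I*pi/5))]
      = (1/5)[(1) + (exp(2*I*pi/5)) + (exp(4*I*pi/5)) + (exp(-4*I*pi/5)) + (exp(-2*I*pi/5))] = 0/5 = 0
  <chi_3*chi_0, chi_3> = (1/5)[1*(1)*conj(1) + 1*(exp(-4*I*pi/5))*conj(exp(-4*I*pi/5)) + 1*(exp(2*I*pi/5))*conj(exp(2*I*pi/5)) + 1*(exp(-2*I*pi/5))*conj(exp(-2*I*pi/5)) + 1*(exp(4*I*pi/5))*conj(exp(4*I*pi/5))]
      = (1/5)[(1) + (1) + (1) + (1) + (1)] = 5/5 = 1
  <chi_3*chi_0, chi_4> = (1/5)[1*(1)*conj(1) + 1*(exp(-4*I*pi/5))*conj(exp(-2*I*pi/5)) + 1*(exp(2*I*pi/5))*conj(exp(-4*I*pi/5)) + 1*(exp(-2*I*pi/5))*conj(exp(4*I*pi/5)) + 1*(exp(4*I*pi/5))*conj(exp(2*I*pi/5))]
      = (1/5)[(1) + (exp(-2*I*pi/5)) + (exp(-4*I*pi/5)) + (exp(4*I*pi/5)) + (exp(2*I*pi/5))] = 0/5 = 0
(Exp terms are combined using exp(i*s)*conj(exp(i*t)) = exp(i*(s-t)), and sums of them are collapsed using the identity that for every m > 1 the m distinct m-th roots of unity sum to 0, e.g. 1 + exp(2*I*pi/3) + exp(-2*I*pi/3) = 0.)
Hence the multiplicities are chi_3: 1. Dimension check: dim(chi_3)*dim(chi_0) = 1*1 = 1 and sum (mult * dim) = 1*1 = 1.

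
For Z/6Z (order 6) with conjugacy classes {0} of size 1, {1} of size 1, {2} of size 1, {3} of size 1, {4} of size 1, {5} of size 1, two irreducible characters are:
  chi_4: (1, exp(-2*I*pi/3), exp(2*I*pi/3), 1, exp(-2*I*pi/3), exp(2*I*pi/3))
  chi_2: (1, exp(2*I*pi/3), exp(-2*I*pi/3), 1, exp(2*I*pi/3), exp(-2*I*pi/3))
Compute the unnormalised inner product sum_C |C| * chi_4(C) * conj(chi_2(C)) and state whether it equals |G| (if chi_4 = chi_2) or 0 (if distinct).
Sum = 0; so <chi_4, chi_2> = 0 (distinct irreducibles are orthogonal).

Solution. Compute term by term over conjugacy classes (|C| * chi_4(C) * conj(chi_2(C))):
  1*(1)*conj(1) + 1*(exp(-2*I*pi/3))*conj(exp(2*I*pi/3)) + 1*(exp(2*I*pi/3))*conj(exp(-2*I*pi/3)) + 1*(1)*conj(1) + 1*(exp(-2*I*pi/3))*conj(exp(2*I*pi/3)) + 1*(exp(2*I*pi/3))*conj(exp(-2*I*pi/3))
  = (1) + (exp(2*I*pi/3)) + (exp(-2*I*pi/3)) + (1) + (exp(2*I*pi/3)) + (exp(-2*I*pi/3))
  = 0.
(Exp terms are combined using exp(i*s)*conj(exp(i*t)) = exp(i*(s-t)), and sums of them are collapsed using the identity that for every m > 1 the m distinct m-th roots of unity sum to 0, e.g. 1 + exp(2*I*pi/3) + exp(-2*I*pi/3) = 0.)
Dividing by |G| = 6 gives 0/6 = 0, matching the row-orthogonality relation <chi_4, chi_2> = [chi_4 = chi_2].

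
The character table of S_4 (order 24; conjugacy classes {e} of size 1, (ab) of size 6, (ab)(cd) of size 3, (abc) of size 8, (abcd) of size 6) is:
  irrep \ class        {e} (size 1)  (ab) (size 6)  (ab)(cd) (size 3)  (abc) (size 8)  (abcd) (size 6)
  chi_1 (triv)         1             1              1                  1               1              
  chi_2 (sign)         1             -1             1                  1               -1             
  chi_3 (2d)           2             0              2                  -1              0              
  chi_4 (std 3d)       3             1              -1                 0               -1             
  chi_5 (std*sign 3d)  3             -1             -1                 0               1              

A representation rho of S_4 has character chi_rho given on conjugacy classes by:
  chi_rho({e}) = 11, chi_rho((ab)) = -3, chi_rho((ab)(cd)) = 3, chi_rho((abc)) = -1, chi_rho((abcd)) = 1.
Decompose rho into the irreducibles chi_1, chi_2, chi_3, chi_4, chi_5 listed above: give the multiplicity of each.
Multiplicities: chi_1: 0, chi_2: 1, chi_3: 2, chi_4: 0, chi_5: 2.

Explanation: Use <chi_rho, chi> = (1/|G|) sum_C |C| * chi_rho(C) * conj(chi(C)) with |G| = 24 for each irreducible chi in the table:
  <chi_rho, chi_1> = (1/24)[1*(11)*conj(1) + 6*(-3)*conj(1) + 3*(3)*conj(1) + 8*(-1)*conj(1) + 6*(1)*conj(1)]
      = (1/24)[(11) + (-18) + (9) + (-8) + (6)] = 0/24 = 0
  <chi_rho, chi_2> = (1/24)[1*(11)*conj(1) + 6*(-3)*conj(-1) + 3*(3)*conj(1) + 8*(-1)*conj(1) + 6*(1)*conj(-1)]
      = (1/24)[(11) + (18) + (9) + (-8) + (-6)] = 24/24 = 1
  <chi_rho, chi_3> = (1/24)[1*(11)*conj(2) + 6*(-3)*conj(0) + 3*(3)*conj(2) + 8*(-1)*conj(-1) + 6*(1)*conj(0)]
      = (1/24)[(22) + (0) + (18) + (8) + (0)] = 48/24 = 2
  <chi_rho, chi_4> = (1/24)[1*(11)*conj(3) + 6*(-3)*conj(1) + 3*(3)*conj(-1) + 8*(-1)*conj(0) + 6*(1)*conj(-1)]
      = (1/24)[(33) + (-18) + (-9) + (0) + (-6)] = 0/24 = 0
  <chi_rho, chi_5> = (1/24)[1*(11)*conj(3) + 6*(-3)*conj(-1) + 3*(3)*conj(-1) + 8*(-1)*conj(0) + 6*(1)*conj(1)]
      = (1/24)[(33) + (18) + (-9) + (0) + (6)] = 48/24 = 2
Dimension check: dim(rho) = sum (mult * dim) = 0*1 + 1*1 + 2*2 + 0*3 + 2*3 = 11 = chi_rho(e) = 11.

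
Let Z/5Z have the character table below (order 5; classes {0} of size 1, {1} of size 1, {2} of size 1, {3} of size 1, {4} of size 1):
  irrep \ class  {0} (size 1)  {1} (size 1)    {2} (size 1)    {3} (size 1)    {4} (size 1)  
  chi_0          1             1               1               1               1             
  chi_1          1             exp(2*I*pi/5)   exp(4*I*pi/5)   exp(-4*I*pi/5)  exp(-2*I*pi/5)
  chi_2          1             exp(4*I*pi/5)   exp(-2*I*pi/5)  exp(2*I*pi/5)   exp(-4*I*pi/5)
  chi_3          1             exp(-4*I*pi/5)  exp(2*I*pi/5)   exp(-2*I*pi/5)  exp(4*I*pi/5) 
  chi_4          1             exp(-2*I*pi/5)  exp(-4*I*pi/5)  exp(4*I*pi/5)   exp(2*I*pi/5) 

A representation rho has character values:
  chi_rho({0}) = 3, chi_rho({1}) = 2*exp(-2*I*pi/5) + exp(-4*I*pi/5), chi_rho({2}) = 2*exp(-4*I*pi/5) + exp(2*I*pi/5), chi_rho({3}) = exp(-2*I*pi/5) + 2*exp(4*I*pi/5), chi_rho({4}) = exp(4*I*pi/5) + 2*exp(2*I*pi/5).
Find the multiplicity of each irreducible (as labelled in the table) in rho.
Multiplicities: chi_0: 0, chi_1: 0, chi_2: 0, chi_3: 1, chi_4: 2.

Details: Use <chi_rho, chi> = (1/|G|) sum_C |C| * chi_rho(C) * conj(chi(C)) with |G| = 5 for each irreducible chi in the table:
  <chi_rho, chi_0> = (1/5)[1*(3)*conj(1) + 1*(2*exp(-2*I*pi/5) + exp(-4*I*pi/5))*conj(1) + 1*(2*exp(-4*I*pi/5) + exp(2*I*pi/5))*conj(1) + 1*(exp(-2*I*pi/5) + 2*exp(4*I*pi/5))*conj(1) + 1*(exp(4*I*pi/5) + 2*exp(2*I*pi/5))*conj(1)]
      = (1/5)[(3) + (2*exp(-2*I*pi/5) + exp(-4*I*pi/5)) + (2*exp(-4*I*pi/5) + exp(2*I*pi/5)) + (exp(-2*I*pi/5) + 2*exp(4*I*pi/5)) + (exp(4*I*pi/5) + 2*exp(2*I*pi/5))] = 0/5 = 0
  <chi_rho, chi_1> = (1/5)[1*(3)*conj(1) + 1*(2*exp(-2*I*pi/5) + exp(-4*I*pi/5))*conj(exp(2*I*pi/5)) + 1*(2*exp(-4*I*pi/5) + exp(2*I*pi/5))*conj(exp(4*I*pi/5)) + 1*(exp(-2*I*pi/5) + 2*exp(4*I*pi/5))*conj(exp(-4*I*pi/5)) + 1*(exp(4*I*pi/5) + 2*exp(2*I*pi/5))*conj(exp(-2*I*pi/5))]
      = (1/5)[(3) + (2*exp(-4*I*pi/5) + exp(4*I*pi/5)) + (exp(-2*I*pi/5) + 2*exp(2*I*pi/5)) + (2*exp(-2*I*pi/5) + exp(2*I*pi/5)) + (exp(-4*I*pi/5) + 2*exp(4*I*pi/5))] = 0/5 = 0
  <chi_rho, chi_2> = (1/5)[1*(3)*conj(1) + 1*(2*exp(-2*I*pi/5) + exp(-4*I*pi/5))*conj(exp(4*I*pi/5)) + 1*(2*exp(-4*I*pi/5) + exp(2*I*pi/5))*conj(exp(-2*I*pi/5)) + 1*(exp(-2*I*pi/5) + 2*exp(4*I*pi/5))*conj(exp(2*I*pi/5)) + 1*(exp(4*I*pi/5) + 2*exp(2*I*pi/5))*conj(exp(-4*I*pi/5))]
      = (1/5)[(3) + (exp(2*I*pi/5) + 2*exp(4*I*pi/5)) + (2*exp(-2*I*pi/5) + exp(4*I*pi/5)) + (exp(-4*I*pi/5) + 2*exp(2*I*pi/5)) + (2*exp(-4*I*pi/5) + exp(-2*I*pi/5))] = 0/5 = 0
  <chi_rho, chi_3> = (1/5)[1*(3)*conj(1) + 1*(2*exp(-2*I*pi/5) + exp(-4*I*pi/5))*conj(exp(-4*I*pi/5)) + 1*(2*exp(-4*I*pi/5) + exp(2*I*pi/5))*conj(exp(2*I*pi/5)) + 1*(exp(-2*I*pi/5) + 2*exp(4*I*pi/5))*conj(exp(-2*I*pi/5)) + 1*(exp(4*I*pi/5) + 2*exp(2*I*pi/5))*conj(exp(4*I*pi/5))]
      = (1/5)[(3) + (1 + 2*exp(2*I*pi/5)) + (1 + 2*exp(4*I*pi/5)) + (1 + 2*exp(-4*I*pi/5)) + (1 + 2*exp(-2*I*pi/5))] = 5/5 = 1
  <chi_rho, chi_4> = (1/5)[1*(3)*conj(1) + 1*(2*exp(-2*I*pi/5) + exp(-4*I*pi/5))*conj(exp(-2*I*pi/5)) + 1*(2*exp(-4*I*pi/5) + exp(2*I*pi/5))*conj(exp(-4*I*pi/5)) + 1*(exp(-2*I*pi/5) + 2*exp(4*I*pi/5))*conj(exp(4*I*pi/5)) + 1*(exp(4*I*pi/5) + 2*exp(2*I*pi/5))*conj(exp(2*I*pi/5))]
      = (1/5)[(3) + (2 + exp(-2*I*pi/5)) + (2 + exp(-4*I*pi/5)) + (2 + exp(4*I*pi/5)) + (2 + exp(2*I*pi/5))] = 10/5 = 2
(Exp terms are combined using exp(i*s)*conj(exp(i*t)) = exp(i*(s-t)), and sums of them are collapsed using the identity that for every m > 1 the m distinct m-th roots of unity sum to 0, e.g. 1 + exp(2*I*pi/3) + exp(-2*I*pi/3) = 0.)
Dimension check: dim(rho) = sum (mult * dim) = 0*1 + 0*1 + 0*1 + 1*1 + 2*1 = 3 = chi_rho(e) = 3.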